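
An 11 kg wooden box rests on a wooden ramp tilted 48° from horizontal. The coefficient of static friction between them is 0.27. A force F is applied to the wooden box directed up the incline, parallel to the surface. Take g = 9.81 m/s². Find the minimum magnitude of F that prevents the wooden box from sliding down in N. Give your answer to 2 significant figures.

61 N

The normal force is N = mg cos 48° = 72.206 N. With F at its minimum the wooden box is on the verge of sliding down, so static friction is at its maximum μ_s N = 0.27 × 72.206 = 19.496 N and acts up the slope.
Equilibrium along the incline: F + μ_s N = mg sin 48°, so F = 80.193 − 19.496 = 60.697 N.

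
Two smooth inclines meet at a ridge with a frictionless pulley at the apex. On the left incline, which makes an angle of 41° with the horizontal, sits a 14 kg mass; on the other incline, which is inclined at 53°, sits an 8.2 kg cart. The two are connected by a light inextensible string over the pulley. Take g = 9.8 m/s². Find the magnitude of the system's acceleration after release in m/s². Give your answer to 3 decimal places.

1.164 m/s²

Resolve each weight along its own incline: the 14 kg mass has component 14 × 9.8 × sin 41° = 90.011 N down its slope, and the 8.2 kg mass has 8.2 × 9.8 × sin 53° = 64.178 N down its slope.
The 14 kg side's 90.011 N exceeds the other side's 64.178 N, so that mass slides down and the 8.2 kg mass slides up. Taking that direction as positive, Newton's second law for the whole system gives 90.011 − 64.178 = (14 + 8.2) a, so a = 25.833 / 22.2 = 1.1636 m/s².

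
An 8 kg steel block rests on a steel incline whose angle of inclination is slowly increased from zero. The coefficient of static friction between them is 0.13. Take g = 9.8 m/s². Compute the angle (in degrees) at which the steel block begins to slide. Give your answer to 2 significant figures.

At the threshold of sliding, static friction is at its maximum μ_s N and exactly balances the weight component along the incline: mg sin θ = μ_s mg cos θ.
Hence tan θ = μ_s = 0.13, so θ = arctan(0.13) = 7.4069°.

7.4°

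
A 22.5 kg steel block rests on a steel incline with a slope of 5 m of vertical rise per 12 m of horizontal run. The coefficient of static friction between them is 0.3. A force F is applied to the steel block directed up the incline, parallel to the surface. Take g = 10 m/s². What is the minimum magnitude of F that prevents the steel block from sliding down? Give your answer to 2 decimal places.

24.23 N

The normal force is N = mg cos 22.62° = 207.692 N. With F at its minimum the steel block is on the verge of sliding down, so static friction is at its maximum μ_s N = 0.3 × 207.692 = 62.308 N and acts up the slope.
Equilibrium along the incline: F + μ_s N = mg sin 22.62°, so F = 86.538 − 62.308 = 24.230 N.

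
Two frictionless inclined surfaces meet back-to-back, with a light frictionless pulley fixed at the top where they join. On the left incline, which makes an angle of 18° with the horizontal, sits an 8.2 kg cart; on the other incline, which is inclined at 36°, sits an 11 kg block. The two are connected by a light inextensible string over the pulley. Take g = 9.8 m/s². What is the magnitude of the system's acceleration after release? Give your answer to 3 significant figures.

Resolve each weight along its own incline: the 8.2 kg mass has component 8.2 × 9.8 × sin 18° = 24.833 N down its slope, and the 11 kg mass has 11 × 9.8 × sin 36° = 63.363 N down its slope.
The 11 kg side's 63.363 N exceeds the other side's 24.833 N, so that mass slides down and the 8.2 kg mass slides up. Taking that direction as positive, Newton's second law for the whole system gives 63.363 − 24.833 = (8.2 + 11) a, so a = 38.530 / 19.2 = 2.0068 m/s².

2.01 m/s²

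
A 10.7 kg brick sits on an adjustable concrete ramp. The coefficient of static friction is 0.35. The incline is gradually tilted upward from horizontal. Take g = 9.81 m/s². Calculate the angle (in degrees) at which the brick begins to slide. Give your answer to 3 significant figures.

At the threshold of sliding, static friction is at its maximum μ_s N and exactly balances the weight component along the incline: mg sin θ = μ_s mg cos θ.
Hence tan θ = μ_s = 0.35, so θ = arctan(0.35) = 19.2900°.

19.3°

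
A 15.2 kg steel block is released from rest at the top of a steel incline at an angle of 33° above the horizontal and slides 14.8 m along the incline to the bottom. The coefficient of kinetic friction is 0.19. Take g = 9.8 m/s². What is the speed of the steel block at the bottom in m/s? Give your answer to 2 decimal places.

The weight component along the incline is mg sin 33° = 81.129 N and the normal force is N = mg cos 33° = 124.928 N.
Friction up the slope is f = μN = 0.19 × 124.928 = 23.736 N, so the net downslope force is 81.129 − 23.736 = 57.393 N and a = 57.393 / 15.2 = 3.7759 m/s².
Starting from rest over a distance of 14.8 m, v² = 2aL = 2 × 3.7759 × 14.8 = 111.7666, so v = 10.5720 m/s.

10.57 m/s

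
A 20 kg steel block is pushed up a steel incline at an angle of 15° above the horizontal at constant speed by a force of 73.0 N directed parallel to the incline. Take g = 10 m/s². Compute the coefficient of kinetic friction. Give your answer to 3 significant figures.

At constant speed ΣF = 0 along the incline. The applied 73.0 N acts up the slope; the weight component mg sin 15° = 51.764 N and kinetic friction μN both act down the slope.
So 73.0 = 51.764 + μ × 193.185, giving μ = (73.0 − 51.764) / 193.185 = 0.1099.

0.110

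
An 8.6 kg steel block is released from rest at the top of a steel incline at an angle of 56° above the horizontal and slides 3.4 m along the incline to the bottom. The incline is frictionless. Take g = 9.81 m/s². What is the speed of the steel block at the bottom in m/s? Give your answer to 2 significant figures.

The weight component along the incline is mg sin 56° = 69.943 N and the normal force is N = mg cos 56° = 47.177 N.
With no friction, a = g sin 56° = 8.1329 m/s².
Starting from rest over a distance of 3.4 m, v² = 2aL = 2 × 8.1329 × 3.4 = 55.3037, so v = 7.4366 m/s.

7.4 m/s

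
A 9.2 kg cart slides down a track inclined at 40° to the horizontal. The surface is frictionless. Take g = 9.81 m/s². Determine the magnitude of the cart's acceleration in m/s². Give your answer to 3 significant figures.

Resolving the weight along the incline: the component pulling the cart down the slope is mg sin 40° = 9.2 × 9.81 × 0.6428 = 58.014 N, and the normal force is N = mg cos 40° = 9.2 × 9.81 × 0.7660 = 69.133 N.
With no friction the net force along the incline is 58.014 N, so a = g sin 40° = 58.014 / 9.2 = 6.3059 m/s².

6.31 m/s²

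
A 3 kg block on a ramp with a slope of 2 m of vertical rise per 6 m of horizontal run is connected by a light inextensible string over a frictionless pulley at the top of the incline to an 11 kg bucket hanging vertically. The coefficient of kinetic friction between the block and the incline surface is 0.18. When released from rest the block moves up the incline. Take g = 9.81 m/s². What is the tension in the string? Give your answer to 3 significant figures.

For the block on the incline: the weight component along the slope is m₁g sin 18.43° = 3 × 9.81 × 0.3162 = 9.306 N and the normal force is N = m₁g cos 18.43° = 27.920 N.
Kinetic friction opposes the block's motion up the incline: f = μN = 0.18 × 27.920 = 5.026 N acting down the slope.
Newton's second law for the block (up-slope positive): T − 9.306 − 5.026 = 3 a. For the hanging bucket (downward positive): 11 × 9.81 − T = 11 a.
Adding the two equations eliminates T: 93.578 = 14 a, so a = 6.6841 m/s².
Then from the hanging bucket's equation, T = 11 × (9.81 − 6.6841) = 34.385 N.

34.4 N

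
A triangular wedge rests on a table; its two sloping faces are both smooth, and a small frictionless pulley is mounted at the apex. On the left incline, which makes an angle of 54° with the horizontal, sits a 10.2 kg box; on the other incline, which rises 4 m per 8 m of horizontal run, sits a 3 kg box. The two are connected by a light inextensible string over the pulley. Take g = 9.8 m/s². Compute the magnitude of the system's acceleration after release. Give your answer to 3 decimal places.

5.130 m/s²

Resolve each weight along its own incline: the 10.2 kg mass has component 10.2 × 9.8 × sin 54° = 80.869 N down its slope, and the 3 kg mass has 3 × 9.8 × sin 26.57° = 13.148 N down its slope.
The 10.2 kg side's 80.869 N exceeds the other side's 13.148 N, so that mass slides down and the 3 kg mass slides up. Taking that direction as positive, Newton's second law for the whole system gives 80.869 − 13.148 = (10.2 + 3) a, so a = 67.721 / 13.2 = 5.1304 m/s².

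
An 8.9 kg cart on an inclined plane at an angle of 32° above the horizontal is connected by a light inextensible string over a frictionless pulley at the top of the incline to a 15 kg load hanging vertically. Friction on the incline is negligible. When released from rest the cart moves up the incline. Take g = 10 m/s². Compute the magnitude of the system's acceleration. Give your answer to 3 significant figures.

For the cart on the incline: the weight component along the slope is m₁g sin 32° = 8.9 × 10 × 0.5299 = 47.161 N and the normal force is N = m₁g cos 32° = 75.476 N.
Newton's second law for the cart (up-slope positive): T − 47.161 = 8.9 a. For the hanging load (downward positive): 15 × 10 − T = 15 a.
Adding the two equations eliminates T: 102.839 = 23.9 a, so a = 4.3029 m/s².

4.30 m/s²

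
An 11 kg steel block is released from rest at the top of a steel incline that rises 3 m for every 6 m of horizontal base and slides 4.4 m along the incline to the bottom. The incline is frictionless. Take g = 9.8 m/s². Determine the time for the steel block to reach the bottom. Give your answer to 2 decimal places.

The weight component along the incline is mg sin 26.57° = 48.210 N and the normal force is N = mg cos 26.57° = 96.419 N.
With no friction, a = g sin 26.57° = 4.3827 m/s².
Starting from rest, L = ½at², so t = √(2L/a) = √(2 × 4.4 / 4.3827) = 1.4170 s.

1.42 s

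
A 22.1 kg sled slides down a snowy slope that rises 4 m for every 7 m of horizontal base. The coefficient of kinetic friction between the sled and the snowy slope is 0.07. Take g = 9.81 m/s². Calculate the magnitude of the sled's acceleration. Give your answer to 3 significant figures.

4.27 m/s²

Resolving the weight along the incline: the component pulling the sled down the slope is mg sin 29.74° = 22.1 × 9.81 × 0.4961 = 107.555 N, and the normal force is N = mg cos 29.74° = 22.1 × 9.81 × 0.8682 = 188.227 N.
Kinetic friction acts up the slope with magnitude f = μN = 0.07 × 188.227 = 13.176 N.
Net force along the incline is 107.555 − 13.176 = 94.379 N, so a = 94.379 / 22.1 = 4.2705 m/s².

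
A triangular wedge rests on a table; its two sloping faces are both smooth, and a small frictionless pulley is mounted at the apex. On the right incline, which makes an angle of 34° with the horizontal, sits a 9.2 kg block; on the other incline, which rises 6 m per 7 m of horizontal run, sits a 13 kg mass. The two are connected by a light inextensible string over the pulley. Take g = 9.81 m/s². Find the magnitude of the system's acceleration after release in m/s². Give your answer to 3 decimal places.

Resolve each weight along its own incline: the 9.2 kg mass has component 9.2 × 9.81 × sin 34° = 50.468 N down its slope, and the 13 kg mass has 13 × 9.81 × sin 40.60° = 82.995 N down its slope.
The 13 kg side's 82.995 N exceeds the other side's 50.468 N, so that mass slides down and the 9.2 kg mass slides up. Taking that direction as positive, Newton's second law for the whole system gives 82.995 − 50.468 = (9.2 + 13) a, so a = 32.527 / 22.2 = 1.4652 m/s².

1.465 m/s²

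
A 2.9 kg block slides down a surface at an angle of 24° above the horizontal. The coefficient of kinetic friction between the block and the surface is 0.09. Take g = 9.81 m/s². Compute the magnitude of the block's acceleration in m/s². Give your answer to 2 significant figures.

3.2 m/s²

Resolving the weight along the incline: the component pulling the block down the slope is mg sin 24° = 2.9 × 9.81 × 0.4067 = 11.570 N, and the normal force is N = mg cos 24° = 2.9 × 9.81 × 0.9135 = 25.988 N.
Kinetic friction acts up the slope with magnitude f = μN = 0.09 × 25.988 = 2.339 N.
Net force along the incline is 11.570 − 2.339 = 9.231 N, so a = 9.231 / 2.9 = 3.1831 m/s².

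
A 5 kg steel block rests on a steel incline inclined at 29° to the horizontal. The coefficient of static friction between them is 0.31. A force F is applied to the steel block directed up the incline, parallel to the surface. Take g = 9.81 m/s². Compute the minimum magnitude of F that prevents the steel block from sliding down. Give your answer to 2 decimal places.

10.48 N

The normal force is N = mg cos 29° = 42.900 N. With F at its minimum the steel block is on the verge of sliding down, so static friction is at its maximum μ_s N = 0.31 × 42.900 = 13.299 N and acts up the slope.
Equilibrium along the incline: F + μ_s N = mg sin 29°, so F = 23.780 − 13.299 = 10.481 N.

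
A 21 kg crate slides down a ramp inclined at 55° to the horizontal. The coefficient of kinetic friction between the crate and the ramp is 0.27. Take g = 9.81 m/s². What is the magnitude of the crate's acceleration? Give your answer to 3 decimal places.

6.517 m/s²

Resolving the weight along the incline: the component pulling the crate down the slope is mg sin 55° = 21 × 9.81 × 0.8192 = 168.763 N, and the normal force is N = mg cos 55° = 21 × 9.81 × 0.5736 = 118.167 N.
Kinetic friction acts up the slope with magnitude f = μN = 0.27 × 118.167 = 31.905 N.
Net force along the incline is 168.763 − 31.905 = 136.858 N, so a = 136.858 / 21 = 6.5170 m/s².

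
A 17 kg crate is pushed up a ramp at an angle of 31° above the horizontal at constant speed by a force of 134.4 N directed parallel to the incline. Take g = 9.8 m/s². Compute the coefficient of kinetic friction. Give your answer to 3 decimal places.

0.340

At constant speed ΣF = 0 along the incline. The applied 134.4 N acts up the slope; the weight component mg sin 31° = 85.805 N and kinetic friction μN both act down the slope.
So 134.4 = 85.805 + μ × 142.804, giving μ = (134.4 − 85.805) / 142.804 = 0.3403.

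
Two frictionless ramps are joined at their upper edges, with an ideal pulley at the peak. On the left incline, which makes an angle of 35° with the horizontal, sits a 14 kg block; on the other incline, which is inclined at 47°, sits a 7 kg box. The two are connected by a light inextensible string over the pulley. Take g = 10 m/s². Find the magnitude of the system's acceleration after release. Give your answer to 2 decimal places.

1.39 m/s²

Resolve each weight along its own incline: the 14 kg mass has component 14 × 10 × sin 35° = 80.301 N down its slope, and the 7 kg mass has 7 × 10 × sin 47° = 51.195 N down its slope.
The 14 kg side's 80.301 N exceeds the other side's 51.195 N, so that mass slides down and the 7 kg mass slides up. Taking that direction as positive, Newton's second law for the whole system gives 80.301 − 51.195 = (14 + 7) a, so a = 29.106 / 21 = 1.3860 m/s².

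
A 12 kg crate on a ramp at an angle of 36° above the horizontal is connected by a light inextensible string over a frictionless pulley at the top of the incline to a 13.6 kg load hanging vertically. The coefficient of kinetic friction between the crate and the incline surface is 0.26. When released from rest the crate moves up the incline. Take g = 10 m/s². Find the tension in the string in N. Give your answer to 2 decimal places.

114.63 N

For the crate on the incline: the weight component along the slope is m₁g sin 36° = 12 × 10 × 0.5878 = 70.536 N and the normal force is N = m₁g cos 36° = 97.082 N.
Kinetic friction opposes the crate's motion up the incline: f = μN = 0.26 × 97.082 = 25.241 N acting down the slope.
Newton's second law for the crate (up-slope positive): T − 70.536 − 25.241 = 12 a. For the hanging load (downward positive): 13.6 × 10 − T = 13.6 a.
Adding the two equations eliminates T: 40.223 = 25.6 a, so a = 1.5712 m/s².
Then from the hanging load's equation, T = 13.6 × (10 − 1.5712) = 114.632 N.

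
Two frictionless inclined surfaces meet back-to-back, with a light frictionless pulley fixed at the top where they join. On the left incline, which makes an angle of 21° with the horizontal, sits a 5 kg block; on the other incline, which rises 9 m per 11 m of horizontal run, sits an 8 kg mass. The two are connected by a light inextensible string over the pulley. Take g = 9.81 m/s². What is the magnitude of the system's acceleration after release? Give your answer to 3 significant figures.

Resolve each weight along its own incline: the 5 kg mass has component 5 × 9.81 × sin 21° = 17.578 N down its slope, and the 8 kg mass has 8 × 9.81 × sin 39.29° = 49.697 N down its slope.
The 8 kg side's 49.697 N exceeds the other side's 17.578 N, so that mass slides down and the 5 kg mass slides up. Taking that direction as positive, Newton's second law for the whole system gives 49.697 − 17.578 = (5 + 8) a, so a = 32.119 / 13 = 2.4707 m/s².

2.47 m/s²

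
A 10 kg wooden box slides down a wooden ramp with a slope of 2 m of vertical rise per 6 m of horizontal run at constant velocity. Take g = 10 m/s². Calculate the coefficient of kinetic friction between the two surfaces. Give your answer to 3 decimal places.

At constant velocity the net force along the incline is zero: mg sin 18.43° = μ mg cos 18.43°.
So μ = tan 18.43° = 0.3162 / 0.9487 = 0.3333.

0.333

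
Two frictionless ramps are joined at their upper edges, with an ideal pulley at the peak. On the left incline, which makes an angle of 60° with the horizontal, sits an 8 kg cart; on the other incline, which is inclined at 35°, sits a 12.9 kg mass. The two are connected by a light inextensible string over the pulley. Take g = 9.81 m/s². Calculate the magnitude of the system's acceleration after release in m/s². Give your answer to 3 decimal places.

Resolve each weight along its own incline: the 8 kg mass has component 8 × 9.81 × sin 60° = 67.966 N down its slope, and the 12.9 kg mass has 12.9 × 9.81 × sin 35° = 72.586 N down its slope.
The 12.9 kg side's 72.586 N exceeds the other side's 67.966 N, so that mass slides down and the 8 kg mass slides up. Taking that direction as positive, Newton's second law for the whole system gives 72.586 − 67.966 = (8 + 12.9) a, so a = 4.620 / 20.9 = 0.2211 m/s².

0.221 m/s²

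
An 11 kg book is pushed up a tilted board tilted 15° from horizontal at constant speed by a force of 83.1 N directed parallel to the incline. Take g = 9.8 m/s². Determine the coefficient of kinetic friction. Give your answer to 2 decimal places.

0.53

At constant speed ΣF = 0 along the incline. The applied 83.1 N acts up the slope; the weight component mg sin 15° = 27.901 N and kinetic friction μN both act down the slope.
So 83.1 = 27.901 + μ × 104.127, giving μ = (83.1 − 27.901) / 104.127 = 0.5301.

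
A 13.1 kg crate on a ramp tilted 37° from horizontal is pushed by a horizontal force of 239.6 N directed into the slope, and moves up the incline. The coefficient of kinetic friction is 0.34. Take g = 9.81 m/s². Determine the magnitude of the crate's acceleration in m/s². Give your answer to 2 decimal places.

The horizontal push has components F cos 37° = 239.6 × 0.7986 = 191.345 N up the incline and F sin 37° = 239.6 × 0.6018 = 144.191 N pressing into the surface.
The normal force is therefore N = mg cos 37° + F sin 37° = 102.629 + 144.191 = 246.820 N, and kinetic friction down the slope is μN = 0.34 × 246.820 = 83.919 N.
Along the incline: F cos 37° − mg sin 37° − μN = ma, so 191.345 − 77.338 − 83.919 = 13.1 a, giving a = 2.2968 m/s².

2.30 m/s²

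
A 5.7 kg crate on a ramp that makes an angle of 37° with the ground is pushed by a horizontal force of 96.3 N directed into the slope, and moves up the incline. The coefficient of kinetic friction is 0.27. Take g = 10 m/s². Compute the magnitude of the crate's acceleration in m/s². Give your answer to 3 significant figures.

The horizontal push has components F cos 37° = 96.3 × 0.7986 = 76.905 N up the incline and F sin 37° = 96.3 × 0.6018 = 57.953 N pressing into the surface.
The normal force is therefore N = mg cos 37° + F sin 37° = 45.520 + 57.953 = 103.473 N, and kinetic friction down the slope is μN = 0.27 × 103.473 = 27.938 N.
Along the incline: F cos 37° − mg sin 37° − μN = ma, so 76.905 − 34.303 − 27.938 = 5.7 a, giving a = 2.5726 m/s².

2.57 m/s²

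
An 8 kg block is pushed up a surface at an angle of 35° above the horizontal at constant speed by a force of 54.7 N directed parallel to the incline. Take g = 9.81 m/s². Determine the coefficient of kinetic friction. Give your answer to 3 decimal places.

At constant speed ΣF = 0 along the incline. The applied 54.7 N acts up the slope; the weight component mg sin 35° = 45.014 N and kinetic friction μN both act down the slope.
So 54.7 = 45.014 + μ × 64.287, giving μ = (54.7 − 45.014) / 64.287 = 0.1507.

0.151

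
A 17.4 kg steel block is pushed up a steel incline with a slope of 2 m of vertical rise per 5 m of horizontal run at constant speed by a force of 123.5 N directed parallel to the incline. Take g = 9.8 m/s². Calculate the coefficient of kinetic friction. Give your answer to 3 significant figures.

At constant speed ΣF = 0 along the incline. The applied 123.5 N acts up the slope; the weight component mg sin 21.80° = 63.330 N and kinetic friction μN both act down the slope.
So 123.5 = 63.330 + μ × 158.324, giving μ = (123.5 − 63.330) / 158.324 = 0.3800.

0.380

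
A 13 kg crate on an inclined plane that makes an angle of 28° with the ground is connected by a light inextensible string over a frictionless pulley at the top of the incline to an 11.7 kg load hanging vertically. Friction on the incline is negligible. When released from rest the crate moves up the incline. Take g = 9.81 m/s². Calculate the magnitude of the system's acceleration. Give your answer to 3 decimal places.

For the crate on the incline: the weight component along the slope is m₁g sin 28° = 13 × 9.81 × 0.4695 = 59.875 N and the normal force is N = m₁g cos 28° = 112.602 N.
Newton's second law for the crate (up-slope positive): T − 59.875 = 13 a. For the hanging load (downward positive): 11.7 × 9.81 − T = 11.7 a.
Adding the two equations eliminates T: 54.902 = 24.7 a, so a = 2.2228 m/s².

2.223 m/s²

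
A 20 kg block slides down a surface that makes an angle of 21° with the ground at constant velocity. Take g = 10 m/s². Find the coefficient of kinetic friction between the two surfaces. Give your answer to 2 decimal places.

At constant velocity the net force along the incline is zero: mg sin 21° = μ mg cos 21°.
So μ = tan 21° = 0.3584 / 0.9336 = 0.3839.

0.38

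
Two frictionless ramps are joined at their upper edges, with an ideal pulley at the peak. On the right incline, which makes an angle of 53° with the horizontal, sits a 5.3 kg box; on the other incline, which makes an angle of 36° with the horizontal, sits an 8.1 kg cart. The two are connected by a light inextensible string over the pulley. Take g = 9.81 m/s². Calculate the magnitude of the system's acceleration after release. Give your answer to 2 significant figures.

0.39 m/s²

Resolve each weight along its own incline: the 5.3 kg mass has component 5.3 × 9.81 × sin 53° = 41.523 N down its slope, and the 8.1 kg mass has 8.1 × 9.81 × sin 36° = 46.706 N down its slope.
The 8.1 kg side's 46.706 N exceeds the other side's 41.523 N, so that mass slides down and the 5.3 kg mass slides up. Taking that direction as positive, Newton's second law for the whole system gives 46.706 − 41.523 = (5.3 + 8.1) a, so a = 5.183 / 13.4 = 0.3868 m/s².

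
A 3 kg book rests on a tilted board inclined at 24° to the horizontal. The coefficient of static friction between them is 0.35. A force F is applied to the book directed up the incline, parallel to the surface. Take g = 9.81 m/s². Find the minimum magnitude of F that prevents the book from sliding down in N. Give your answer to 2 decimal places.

The normal force is N = mg cos 24° = 26.886 N. With F at its minimum the book is on the verge of sliding down, so static friction is at its maximum μ_s N = 0.35 × 26.886 = 9.410 N and acts up the slope.
Equilibrium along the incline: F + μ_s N = mg sin 24°, so F = 11.970 − 9.410 = 2.560 N.

2.56 N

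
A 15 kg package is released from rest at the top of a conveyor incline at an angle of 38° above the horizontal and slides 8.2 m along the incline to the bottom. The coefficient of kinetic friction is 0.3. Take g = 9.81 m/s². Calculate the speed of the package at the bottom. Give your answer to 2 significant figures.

7.8 m/s

The weight component along the incline is mg sin 38° = 90.595 N and the normal force is N = mg cos 38° = 115.956 N.
Friction up the slope is f = μN = 0.3 × 115.956 = 34.787 N, so the net downslope force is 90.595 − 34.787 = 55.808 N and a = 55.808 / 15 = 3.7205 m/s².
Starting from rest over a distance of 8.2 m, v² = 2aL = 2 × 3.7205 × 8.2 = 61.0162, so v = 7.8113 m/s.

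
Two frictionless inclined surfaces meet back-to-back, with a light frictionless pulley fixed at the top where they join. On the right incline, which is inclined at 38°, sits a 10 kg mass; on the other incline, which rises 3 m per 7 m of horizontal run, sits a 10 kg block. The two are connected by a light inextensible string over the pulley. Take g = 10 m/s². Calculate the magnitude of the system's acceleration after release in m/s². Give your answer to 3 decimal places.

1.109 m/s²

Resolve each weight along its own incline: the 10 kg mass has component 10 × 10 × sin 38° = 61.566 N down its slope, and the 10 kg mass has 10 × 10 × sin 23.20° = 39.392 N down its slope.
The 10 kg side's 61.566 N exceeds the other side's 39.392 N, so that mass slides down and the 10 kg mass slides up. Taking that direction as positive, Newton's second law for the whole system gives 61.566 − 39.392 = (10 + 10) a, so a = 22.174 / 20 = 1.1087 m/s².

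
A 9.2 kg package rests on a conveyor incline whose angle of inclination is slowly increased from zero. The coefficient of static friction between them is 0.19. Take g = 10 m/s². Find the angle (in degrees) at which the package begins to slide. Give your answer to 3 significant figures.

10.8°

At the threshold of sliding, static friction is at its maximum μ_s N and exactly balances the weight component along the incline: mg sin θ = μ_s mg cos θ.
Hence tan θ = μ_s = 0.19, so θ = arctan(0.19) = 10.7580°.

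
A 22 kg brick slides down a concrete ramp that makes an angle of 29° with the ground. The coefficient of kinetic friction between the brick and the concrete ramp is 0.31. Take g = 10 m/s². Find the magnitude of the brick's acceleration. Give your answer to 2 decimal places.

Resolving the weight along the incline: the component pulling the brick down the slope is mg sin 29° = 22 × 10 × 0.4848 = 106.656 N, and the normal force is N = mg cos 29° = 22 × 10 × 0.8746 = 192.412 N.
Kinetic friction acts up the slope with magnitude f = μN = 0.31 × 192.412 = 59.648 N.
Net force along the incline is 106.656 − 59.648 = 47.008 N, so a = 47.008 / 22 = 2.1367 m/s².

2.14 m/s²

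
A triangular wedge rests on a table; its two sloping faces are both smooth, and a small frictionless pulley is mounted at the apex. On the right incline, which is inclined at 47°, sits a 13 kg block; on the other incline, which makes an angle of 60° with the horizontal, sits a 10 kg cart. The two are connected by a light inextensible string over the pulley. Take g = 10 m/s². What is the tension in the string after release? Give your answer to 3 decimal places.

Resolve each weight along its own incline: the 13 kg mass has component 13 × 10 × sin 47° = 95.076 N down its slope, and the 10 kg mass has 10 × 10 × sin 60° = 86.603 N down its slope.
The 13 kg side's 95.076 N exceeds the other side's 86.603 N, so that mass slides down and the 10 kg mass slides up. Taking that direction as positive, Newton's second law for the whole system gives 95.076 − 86.603 = (13 + 10) a, so a = 8.473 / 23 = 0.3684 m/s².
For the 10 kg mass (up-slope positive): T − 86.603 = 10 × 0.3684, so T = 90.287 N.

90.287 N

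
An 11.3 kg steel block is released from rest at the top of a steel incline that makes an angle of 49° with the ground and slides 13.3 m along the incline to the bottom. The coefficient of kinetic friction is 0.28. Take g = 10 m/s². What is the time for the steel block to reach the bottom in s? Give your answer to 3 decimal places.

The weight component along the incline is mg sin 49° = 85.282 N and the normal force is N = mg cos 49° = 74.135 N.
Friction up the slope is f = μN = 0.28 × 74.135 = 20.758 N, so the net downslope force is 85.282 − 20.758 = 64.524 N and a = 64.524 / 11.3 = 5.7101 m/s².
Starting from rest, L = ½at², so t = √(2L/a) = √(2 × 13.3 / 5.7101) = 2.1583 s.

2.158 s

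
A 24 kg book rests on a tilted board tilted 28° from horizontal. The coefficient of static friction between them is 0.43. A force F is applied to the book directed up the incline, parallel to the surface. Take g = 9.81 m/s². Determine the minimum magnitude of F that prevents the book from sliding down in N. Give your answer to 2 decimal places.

The normal force is N = mg cos 28° = 207.881 N. With F at its minimum the book is on the verge of sliding down, so static friction is at its maximum μ_s N = 0.43 × 207.881 = 89.389 N and acts up the slope.
Equilibrium along the incline: F + μ_s N = mg sin 28°, so F = 110.532 − 89.389 = 21.143 N.

21.14 N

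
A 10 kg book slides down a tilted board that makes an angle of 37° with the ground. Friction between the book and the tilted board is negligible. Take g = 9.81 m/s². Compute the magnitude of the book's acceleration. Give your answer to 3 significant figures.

Resolving the weight along the incline: the component pulling the book down the slope is mg sin 37° = 10 × 9.81 × 0.6018 = 59.037 N, and the normal force is N = mg cos 37° = 10 × 9.81 × 0.7986 = 78.343 N.
With no friction the net force along the incline is 59.037 N, so a = g sin 37° = 59.037 / 10 = 5.9037 m/s².

5.90 m/s²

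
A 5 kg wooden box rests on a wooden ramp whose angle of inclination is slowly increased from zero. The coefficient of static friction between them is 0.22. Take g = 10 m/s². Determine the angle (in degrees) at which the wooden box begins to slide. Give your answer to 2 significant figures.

12°

At the threshold of sliding, static friction is at its maximum μ_s N and exactly balances the weight component along the incline: mg sin θ = μ_s mg cos θ.
Hence tan θ = μ_s = 0.22, so θ = arctan(0.22) = 12.4074°.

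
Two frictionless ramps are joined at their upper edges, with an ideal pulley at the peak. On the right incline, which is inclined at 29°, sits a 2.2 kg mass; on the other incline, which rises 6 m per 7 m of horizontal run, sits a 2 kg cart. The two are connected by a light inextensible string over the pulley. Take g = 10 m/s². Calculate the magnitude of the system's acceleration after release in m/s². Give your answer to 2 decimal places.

0.56 m/s²

Resolve each weight along its own incline: the 2.2 kg mass has component 2.2 × 10 × sin 29° = 10.666 N down its slope, and the 2 kg mass has 2 × 10 × sin 40.60° = 13.016 N down its slope.
The 2 kg side's 13.016 N exceeds the other side's 10.666 N, so that mass slides down and the 2.2 kg mass slides up. Taking that direction as positive, Newton's second law for the whole system gives 13.016 − 10.666 = (2.2 + 2) a, so a = 2.350 / 4.2 = 0.5595 m/s².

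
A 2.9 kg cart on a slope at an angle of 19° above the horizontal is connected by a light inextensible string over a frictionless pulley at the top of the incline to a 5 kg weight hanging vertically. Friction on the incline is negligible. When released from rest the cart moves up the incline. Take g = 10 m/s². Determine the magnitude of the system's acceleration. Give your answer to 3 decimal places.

For the cart on the incline: the weight component along the slope is m₁g sin 19° = 2.9 × 10 × 0.3256 = 9.442 N and the normal force is N = m₁g cos 19° = 27.420 N.
Newton's second law for the cart (up-slope positive): T − 9.442 = 2.9 a. For the hanging weight (downward positive): 5 × 10 − T = 5 a.
Adding the two equations eliminates T: 40.558 = 7.9 a, so a = 5.1339 m/s².

5.134 m/s²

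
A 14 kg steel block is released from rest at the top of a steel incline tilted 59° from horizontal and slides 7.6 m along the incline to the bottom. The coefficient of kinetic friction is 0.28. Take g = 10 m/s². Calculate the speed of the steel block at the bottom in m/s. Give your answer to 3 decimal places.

The weight component along the incline is mg sin 59° = 120.003 N and the normal force is N = mg cos 59° = 72.105 N.
Friction up the slope is f = μN = 0.28 × 72.105 = 20.189 N, so the net downslope force is 120.003 − 20.189 = 99.814 N and a = 99.814 / 14 = 7.1296 m/s².
Starting from rest over a distance of 7.6 m, v² = 2aL = 2 × 7.1296 × 7.6 = 108.3699, so v = 10.4101 m/s.

10.410 m/s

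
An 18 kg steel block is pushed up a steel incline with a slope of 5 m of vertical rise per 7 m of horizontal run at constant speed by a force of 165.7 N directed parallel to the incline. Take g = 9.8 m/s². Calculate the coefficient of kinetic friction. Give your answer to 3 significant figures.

At constant speed ΣF = 0 along the incline. The applied 165.7 N acts up the slope; the weight component mg sin 35.54° = 102.530 N and kinetic friction μN both act down the slope.
So 165.7 = 102.530 + μ × 143.543, giving μ = (165.7 − 102.530) / 143.543 = 0.4401.

0.440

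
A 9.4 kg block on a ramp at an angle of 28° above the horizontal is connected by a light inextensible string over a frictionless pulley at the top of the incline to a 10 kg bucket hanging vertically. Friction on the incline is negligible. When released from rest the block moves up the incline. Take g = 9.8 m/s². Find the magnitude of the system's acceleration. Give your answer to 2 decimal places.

For the block on the incline: the weight component along the slope is m₁g sin 28° = 9.4 × 9.8 × 0.4695 = 43.250 N and the normal force is N = m₁g cos 28° = 81.337 N.
Newton's second law for the block (up-slope positive): T − 43.250 = 9.4 a. For the hanging bucket (downward positive): 10 × 9.8 − T = 10 a.
Adding the two equations eliminates T: 54.750 = 19.4 a, so a = 2.8222 m/s².

2.82 m/s²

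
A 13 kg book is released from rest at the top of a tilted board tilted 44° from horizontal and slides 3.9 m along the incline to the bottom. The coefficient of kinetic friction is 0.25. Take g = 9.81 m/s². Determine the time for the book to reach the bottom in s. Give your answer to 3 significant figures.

The weight component along the incline is mg sin 44° = 88.590 N and the normal force is N = mg cos 44° = 91.737 N.
Friction up the slope is f = μN = 0.25 × 91.737 = 22.934 N, so the net downslope force is 88.590 − 22.934 = 65.656 N and a = 65.656 / 13 = 5.0505 m/s².
Starting from rest, L = ½at², so t = √(2L/a) = √(2 × 3.9 / 5.0505) = 1.2427 s.

1.24 s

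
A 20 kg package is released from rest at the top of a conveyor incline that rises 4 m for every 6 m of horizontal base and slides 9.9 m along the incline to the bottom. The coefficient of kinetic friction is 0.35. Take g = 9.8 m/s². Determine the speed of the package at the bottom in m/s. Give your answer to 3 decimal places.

The weight component along the incline is mg sin 33.69° = 108.721 N and the normal force is N = mg cos 33.69° = 163.082 N.
Friction up the slope is f = μN = 0.35 × 163.082 = 57.079 N, so the net downslope force is 108.721 − 57.079 = 51.642 N and a = 51.642 / 20 = 2.5821 m/s².
Starting from rest over a distance of 9.9 m, v² = 2aL = 2 × 2.5821 × 9.9 = 51.1256, so v = 7.1502 m/s.

7.150 m/s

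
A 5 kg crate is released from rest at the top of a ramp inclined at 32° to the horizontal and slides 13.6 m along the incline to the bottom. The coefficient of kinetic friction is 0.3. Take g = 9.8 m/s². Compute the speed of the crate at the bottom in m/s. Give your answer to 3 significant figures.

8.57 m/s

The weight component along the incline is mg sin 32° = 25.966 N and the normal force is N = mg cos 32° = 41.554 N.
Friction up the slope is f = μN = 0.3 × 41.554 = 12.466 N, so the net downslope force is 25.966 − 12.466 = 13.500 N and a = 13.500 / 5 = 2.7000 m/s².
Starting from rest over a distance of 13.6 m, v² = 2aL = 2 × 2.7000 × 13.6 = 73.4400, so v = 8.5697 m/s.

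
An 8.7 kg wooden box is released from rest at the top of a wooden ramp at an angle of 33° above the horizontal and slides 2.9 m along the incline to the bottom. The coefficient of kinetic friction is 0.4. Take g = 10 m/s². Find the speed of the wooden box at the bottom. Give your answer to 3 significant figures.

The weight component along the incline is mg sin 33° = 47.384 N and the normal force is N = mg cos 33° = 72.964 N.
Friction up the slope is f = μN = 0.4 × 72.964 = 29.186 N, so the net downslope force is 47.384 − 29.186 = 18.198 N and a = 18.198 / 8.7 = 2.0917 m/s².
Starting from rest over a distance of 2.9 m, v² = 2aL = 2 × 2.0917 × 2.9 = 12.1319, so v = 3.4831 m/s.

3.48 m/s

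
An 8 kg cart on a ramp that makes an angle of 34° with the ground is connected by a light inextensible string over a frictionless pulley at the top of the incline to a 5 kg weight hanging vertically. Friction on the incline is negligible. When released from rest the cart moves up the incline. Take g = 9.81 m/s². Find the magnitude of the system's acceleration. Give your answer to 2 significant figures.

0.40 m/s²

For the cart on the incline: the weight component along the slope is m₁g sin 34° = 8 × 9.81 × 0.5592 = 43.886 N and the normal force is N = m₁g cos 34° = 65.063 N.
Newton's second law for the cart (up-slope positive): T − 43.886 = 8 a. For the hanging weight (downward positive): 5 × 9.81 − T = 5 a.
Adding the two equations eliminates T: 5.164 = 13 a, so a = 0.3972 m/s².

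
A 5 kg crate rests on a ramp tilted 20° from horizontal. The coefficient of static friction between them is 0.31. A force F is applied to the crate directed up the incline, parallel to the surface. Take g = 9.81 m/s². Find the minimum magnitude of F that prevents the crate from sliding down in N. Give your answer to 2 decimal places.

2.49 N

The normal force is N = mg cos 20° = 46.092 N. With F at its minimum the crate is on the verge of sliding down, so static friction is at its maximum μ_s N = 0.31 × 46.092 = 14.289 N and acts up the slope.
Equilibrium along the incline: F + μ_s N = mg sin 20°, so F = 16.776 − 14.289 = 2.487 N.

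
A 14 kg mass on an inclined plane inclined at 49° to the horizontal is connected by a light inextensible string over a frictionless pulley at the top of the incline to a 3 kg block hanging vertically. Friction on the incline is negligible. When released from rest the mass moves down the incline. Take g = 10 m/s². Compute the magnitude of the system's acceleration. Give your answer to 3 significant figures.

4.45 m/s²

For the mass on the incline: the weight component along the slope is m₁g sin 49° = 14 × 10 × 0.7547 = 105.658 N and the normal force is N = m₁g cos 49° = 91.848 N.
Newton's second law for the mass (down-slope positive): 105.658 − T = 14 a. For the hanging block (upward positive): T − 3 × 10 = 3 a.
Adding the two equations eliminates T: 75.658 = 17 a, so a = 4.4505 m/s².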